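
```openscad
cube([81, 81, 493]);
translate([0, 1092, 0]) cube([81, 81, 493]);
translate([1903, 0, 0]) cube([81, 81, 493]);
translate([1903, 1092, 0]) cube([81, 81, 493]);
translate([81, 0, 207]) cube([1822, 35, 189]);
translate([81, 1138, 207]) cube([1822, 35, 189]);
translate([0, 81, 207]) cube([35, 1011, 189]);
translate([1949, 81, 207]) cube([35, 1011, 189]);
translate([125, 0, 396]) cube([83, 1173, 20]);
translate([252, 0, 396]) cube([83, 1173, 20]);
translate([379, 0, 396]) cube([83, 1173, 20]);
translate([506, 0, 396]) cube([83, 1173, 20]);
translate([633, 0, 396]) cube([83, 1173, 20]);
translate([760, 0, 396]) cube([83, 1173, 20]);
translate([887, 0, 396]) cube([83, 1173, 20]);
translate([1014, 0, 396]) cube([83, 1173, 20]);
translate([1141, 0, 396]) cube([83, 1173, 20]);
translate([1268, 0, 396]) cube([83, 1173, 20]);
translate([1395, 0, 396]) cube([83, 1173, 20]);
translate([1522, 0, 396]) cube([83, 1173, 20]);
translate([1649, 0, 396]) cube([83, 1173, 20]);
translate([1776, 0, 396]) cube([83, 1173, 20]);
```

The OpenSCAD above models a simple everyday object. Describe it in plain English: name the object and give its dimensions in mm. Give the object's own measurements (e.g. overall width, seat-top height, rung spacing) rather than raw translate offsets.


A bed frame 1984 mm long (x) by 1173 mm wide (y). Four 81×81 mm corner posts, 493 mm tall, at the corners of the footprint. Four rails of 35 mm thickness and 189 mm height run between adjacent posts with their undersides at z = 207 mm, their outer faces flush with the outside of the frame (the two x-running rails run between the posts' inner faces; the two y-running rails run between the posts' inner faces). 14 slats, each 83 mm wide (x) and 20 mm thick, lie across the top of the two x-running rails, running the full 1173 mm width of the frame in y; along x they sit between the end posts with a 44 mm gap after the −x posts and between neighbouring slats and before the +x posts.


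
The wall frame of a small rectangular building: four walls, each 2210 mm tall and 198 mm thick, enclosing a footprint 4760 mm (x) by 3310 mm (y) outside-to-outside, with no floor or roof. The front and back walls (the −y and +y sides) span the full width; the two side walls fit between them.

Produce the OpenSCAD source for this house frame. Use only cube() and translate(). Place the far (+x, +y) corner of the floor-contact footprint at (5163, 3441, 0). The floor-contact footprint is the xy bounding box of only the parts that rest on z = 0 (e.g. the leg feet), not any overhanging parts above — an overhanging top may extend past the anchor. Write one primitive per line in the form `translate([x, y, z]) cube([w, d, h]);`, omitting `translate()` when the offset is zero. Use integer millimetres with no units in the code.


translate([403, 131, 0]) cube([4760, 198, 2210]);
translate([403, 3243, 0]) cube([4760, 198, 2210]);
translate([403, 329, 0]) cube([198, 2914, 2210]);
translate([4965, 329, 0]) cube([198, 2914, 2210]);


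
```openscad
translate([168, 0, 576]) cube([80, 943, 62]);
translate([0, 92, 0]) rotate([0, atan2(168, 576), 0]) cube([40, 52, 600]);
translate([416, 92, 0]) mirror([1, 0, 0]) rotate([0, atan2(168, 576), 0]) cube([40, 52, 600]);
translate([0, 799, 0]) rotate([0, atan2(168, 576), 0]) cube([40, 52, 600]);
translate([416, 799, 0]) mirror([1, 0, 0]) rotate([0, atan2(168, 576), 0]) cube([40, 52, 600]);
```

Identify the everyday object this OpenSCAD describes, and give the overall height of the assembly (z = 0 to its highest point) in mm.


A sawhorse. The overall height is 638 mm.

A beam across two mirrored pairs of raked legs — a sawhorse. The beam's underside is at z = 576 (matching the legs' vertical rise in atan2(168, 576)) and the beam is 62 mm tall, so its top is at 576 + 62 = 638 mm. The raked legs top out at the beam's underside, so that is the highest point.


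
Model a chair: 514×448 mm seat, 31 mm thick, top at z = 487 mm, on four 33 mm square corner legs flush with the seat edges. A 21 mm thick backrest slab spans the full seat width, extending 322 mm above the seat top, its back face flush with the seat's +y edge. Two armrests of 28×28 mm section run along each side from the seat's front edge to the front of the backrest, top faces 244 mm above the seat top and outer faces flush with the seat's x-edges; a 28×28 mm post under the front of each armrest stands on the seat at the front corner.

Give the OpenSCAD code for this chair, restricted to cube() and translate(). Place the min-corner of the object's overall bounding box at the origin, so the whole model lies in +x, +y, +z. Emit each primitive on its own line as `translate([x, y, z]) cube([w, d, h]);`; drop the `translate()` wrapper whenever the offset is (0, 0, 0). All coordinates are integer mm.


translate([0, 0, 456]) cube([514, 448, 31]);
cube([33, 33, 456]);
translate([481, 0, 0]) cube([33, 33, 456]);
translate([0, 415, 0]) cube([33, 33, 456]);
translate([481, 415, 0]) cube([33, 33, 456]);
translate([0, 427, 487]) cube([514, 21, 322]);
translate([0, 0, 703]) cube([28, 427, 28]);
translate([486, 0, 703]) cube([28, 427, 28]);
translate([0, 0, 487]) cube([28, 28, 216]);
translate([486, 0, 487]) cube([28, 28, 216]);


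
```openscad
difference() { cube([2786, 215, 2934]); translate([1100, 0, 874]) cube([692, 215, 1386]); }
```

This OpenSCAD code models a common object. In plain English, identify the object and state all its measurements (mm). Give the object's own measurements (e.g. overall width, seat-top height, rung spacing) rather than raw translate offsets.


A wall 2786 mm long (x), 215 mm thick (y), 2934 mm tall, with a rectangular window opening cut through it. The opening is 692 mm wide and 1386 mm tall; its sill is at z = 874 mm and its near (−x) edge is 1100 mm from the wall's −x end. The opening passes through the full wall thickness.


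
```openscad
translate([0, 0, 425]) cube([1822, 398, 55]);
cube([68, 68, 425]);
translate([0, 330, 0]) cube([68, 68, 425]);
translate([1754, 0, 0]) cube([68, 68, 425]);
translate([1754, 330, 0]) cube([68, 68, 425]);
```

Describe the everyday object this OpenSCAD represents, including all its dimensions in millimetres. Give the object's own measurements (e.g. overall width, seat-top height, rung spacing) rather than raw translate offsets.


A long wooden bench with a 1822 mm (x) × 398 mm (y) seat, 55 mm thick, its top surface 480 mm above the floor. Four 68 mm square legs at the seat corners, flush with the edges, run from z = 0 to the seat underside.


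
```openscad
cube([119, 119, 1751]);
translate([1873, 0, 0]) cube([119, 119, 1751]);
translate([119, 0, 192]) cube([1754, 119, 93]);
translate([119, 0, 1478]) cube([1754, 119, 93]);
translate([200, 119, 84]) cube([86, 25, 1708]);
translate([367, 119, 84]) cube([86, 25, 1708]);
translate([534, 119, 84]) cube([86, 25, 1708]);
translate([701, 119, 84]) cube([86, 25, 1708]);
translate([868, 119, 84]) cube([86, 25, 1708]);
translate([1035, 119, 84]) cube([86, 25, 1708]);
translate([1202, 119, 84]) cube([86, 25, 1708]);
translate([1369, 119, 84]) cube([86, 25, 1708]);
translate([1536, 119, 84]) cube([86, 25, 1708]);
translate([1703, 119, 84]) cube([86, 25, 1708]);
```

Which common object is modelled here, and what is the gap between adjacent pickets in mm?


A fence section. The picket gap is 81 mm.

Two posts, two rails, 10 pickets — a fence section. Span 1754 mm holds 10 pickets of 86 mm with 11 equal gaps: ⌊(1754 − 10·86) / 11⌋ = 81 mm.


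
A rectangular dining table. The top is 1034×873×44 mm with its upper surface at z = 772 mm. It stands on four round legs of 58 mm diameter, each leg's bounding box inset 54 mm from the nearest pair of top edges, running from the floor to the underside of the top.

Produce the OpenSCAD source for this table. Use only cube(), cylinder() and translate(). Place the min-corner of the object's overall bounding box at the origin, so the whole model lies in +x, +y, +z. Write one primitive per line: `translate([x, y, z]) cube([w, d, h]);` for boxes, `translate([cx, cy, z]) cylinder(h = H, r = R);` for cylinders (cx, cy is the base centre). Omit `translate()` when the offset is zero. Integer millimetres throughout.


translate([0, 0, 728]) cube([1034, 873, 44]);
translate([83, 83, 0]) cylinder(h = 728, r = 29);
translate([951, 83, 0]) cylinder(h = 728, r = 29);
translate([83, 790, 0]) cylinder(h = 728, r = 29);
translate([951, 790, 0]) cylinder(h = 728, r = 29);


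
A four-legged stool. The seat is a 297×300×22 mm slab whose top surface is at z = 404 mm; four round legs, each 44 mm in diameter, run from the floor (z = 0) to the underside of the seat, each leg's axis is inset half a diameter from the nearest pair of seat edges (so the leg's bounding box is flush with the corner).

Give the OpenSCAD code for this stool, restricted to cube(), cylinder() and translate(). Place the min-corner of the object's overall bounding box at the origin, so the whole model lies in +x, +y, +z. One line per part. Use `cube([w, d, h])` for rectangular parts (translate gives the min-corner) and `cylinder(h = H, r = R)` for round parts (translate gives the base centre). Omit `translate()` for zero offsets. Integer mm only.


translate([0, 0, 382]) cube([297, 300, 22]);
translate([22, 22, 0]) cylinder(h = 382, r = 22);
translate([275, 22, 0]) cylinder(h = 382, r = 22);
translate([22, 278, 0]) cylinder(h = 382, r = 22);
translate([275, 278, 0]) cylinder(h = 382, r = 22);


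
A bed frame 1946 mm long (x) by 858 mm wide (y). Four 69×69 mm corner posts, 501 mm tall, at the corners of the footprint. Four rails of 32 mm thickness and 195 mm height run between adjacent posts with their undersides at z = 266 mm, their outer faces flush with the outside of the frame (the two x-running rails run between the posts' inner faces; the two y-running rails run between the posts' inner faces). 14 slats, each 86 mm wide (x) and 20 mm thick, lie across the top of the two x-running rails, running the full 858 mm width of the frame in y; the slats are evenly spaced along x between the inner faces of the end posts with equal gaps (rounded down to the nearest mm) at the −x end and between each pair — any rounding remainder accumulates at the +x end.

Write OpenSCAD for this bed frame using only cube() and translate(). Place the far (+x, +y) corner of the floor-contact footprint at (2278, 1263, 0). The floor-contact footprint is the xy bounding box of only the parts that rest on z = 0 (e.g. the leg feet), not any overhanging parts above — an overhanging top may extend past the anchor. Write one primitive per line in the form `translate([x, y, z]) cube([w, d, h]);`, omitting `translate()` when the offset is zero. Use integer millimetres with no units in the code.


translate([332, 405, 0]) cube([69, 69, 501]);
translate([332, 1194, 0]) cube([69, 69, 501]);
translate([2209, 405, 0]) cube([69, 69, 501]);
translate([2209, 1194, 0]) cube([69, 69, 501]);
translate([401, 405, 266]) cube([1808, 32, 195]);
translate([401, 1231, 266]) cube([1808, 32, 195]);
translate([332, 474, 266]) cube([32, 720, 195]);
translate([2246, 474, 266]) cube([32, 720, 195]);
translate([441, 405, 461]) cube([86, 858, 20]);
translate([567, 405, 461]) cube([86, 858, 20]);
translate([693, 405, 461]) cube([86, 858, 20]);
translate([819, 405, 461]) cube([86, 858, 20]);
translate([945, 405, 461]) cube([86, 858, 20]);
translate([1071, 405, 461]) cube([86, 858, 20]);
translate([1197, 405, 461]) cube([86, 858, 20]);
translate([1323, 405, 461]) cube([86, 858, 20]);
translate([1449, 405, 461]) cube([86, 858, 20]);
translate([1575, 405, 461]) cube([86, 858, 20]);
translate([1701, 405, 461]) cube([86, 858, 20]);
translate([1827, 405, 461]) cube([86, 858, 20]);
translate([1953, 405, 461]) cube([86, 858, 20]);
translate([2079, 405, 461]) cube([86, 858, 20]);


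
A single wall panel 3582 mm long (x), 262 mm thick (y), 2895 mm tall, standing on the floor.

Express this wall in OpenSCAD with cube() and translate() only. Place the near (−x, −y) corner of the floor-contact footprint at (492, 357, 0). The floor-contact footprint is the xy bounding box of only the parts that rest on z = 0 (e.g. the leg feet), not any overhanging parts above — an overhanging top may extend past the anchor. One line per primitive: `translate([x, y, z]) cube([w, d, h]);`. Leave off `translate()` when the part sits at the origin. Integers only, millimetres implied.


translate([492, 357, 0]) cube([3582, 262, 2895]);


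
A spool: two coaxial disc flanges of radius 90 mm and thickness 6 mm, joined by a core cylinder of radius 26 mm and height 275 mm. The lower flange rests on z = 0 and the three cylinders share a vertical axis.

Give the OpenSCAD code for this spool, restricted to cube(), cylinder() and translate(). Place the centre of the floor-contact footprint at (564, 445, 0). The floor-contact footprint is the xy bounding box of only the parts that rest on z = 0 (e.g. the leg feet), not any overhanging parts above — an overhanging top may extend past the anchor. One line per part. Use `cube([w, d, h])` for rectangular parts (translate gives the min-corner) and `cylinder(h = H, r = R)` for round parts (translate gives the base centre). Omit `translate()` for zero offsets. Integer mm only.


translate([564, 445, 0]) cylinder(h = 6, r = 90);
translate([564, 445, 6]) cylinder(h = 275, r = 26);
translate([564, 445, 281]) cylinder(h = 6, r = 90);


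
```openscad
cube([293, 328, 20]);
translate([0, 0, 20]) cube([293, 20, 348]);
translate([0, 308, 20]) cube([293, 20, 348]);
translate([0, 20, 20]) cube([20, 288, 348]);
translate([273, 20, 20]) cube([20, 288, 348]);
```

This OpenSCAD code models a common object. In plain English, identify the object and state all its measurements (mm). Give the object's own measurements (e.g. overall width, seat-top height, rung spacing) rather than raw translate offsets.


An open-topped rectangular box: outside dimensions 293×328×368 mm, with a uniform wall and base thickness of 20 mm. The base is a full 293×328 slab on the floor; four walls sit on top of the base. The front and back walls (the −y and +y sides) span the full width; the two side walls fit between them.


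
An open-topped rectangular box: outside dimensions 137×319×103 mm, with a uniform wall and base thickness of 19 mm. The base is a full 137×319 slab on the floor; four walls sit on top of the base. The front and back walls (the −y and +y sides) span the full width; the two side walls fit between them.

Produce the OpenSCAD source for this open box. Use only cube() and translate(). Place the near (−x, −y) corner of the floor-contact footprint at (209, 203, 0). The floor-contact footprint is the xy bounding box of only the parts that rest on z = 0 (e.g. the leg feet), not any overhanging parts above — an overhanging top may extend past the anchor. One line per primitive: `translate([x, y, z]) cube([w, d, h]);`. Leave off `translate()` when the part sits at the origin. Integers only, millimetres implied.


translate([209, 203, 0]) cube([137, 319, 19]);
translate([209, 203, 19]) cube([137, 19, 84]);
translate([209, 503, 19]) cube([137, 19, 84]);
translate([209, 222, 19]) cube([19, 281, 84]);
translate([327, 222, 19]) cube([19, 281, 84]);


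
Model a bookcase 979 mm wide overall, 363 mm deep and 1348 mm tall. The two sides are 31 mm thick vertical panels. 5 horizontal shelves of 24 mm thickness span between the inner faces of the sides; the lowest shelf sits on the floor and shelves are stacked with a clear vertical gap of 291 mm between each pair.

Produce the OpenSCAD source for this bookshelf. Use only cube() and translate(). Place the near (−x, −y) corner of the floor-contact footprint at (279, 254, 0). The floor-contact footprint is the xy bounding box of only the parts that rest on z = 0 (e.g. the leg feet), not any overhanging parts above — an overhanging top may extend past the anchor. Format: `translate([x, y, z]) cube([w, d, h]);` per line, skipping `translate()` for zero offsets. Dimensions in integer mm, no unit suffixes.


translate([279, 254, 0]) cube([31, 363, 1348]);
translate([1227, 254, 0]) cube([31, 363, 1348]);
translate([310, 254, 0]) cube([917, 363, 24]);
translate([310, 254, 315]) cube([917, 363, 24]);
translate([310, 254, 630]) cube([917, 363, 24]);
translate([310, 254, 945]) cube([917, 363, 24]);
translate([310, 254, 1260]) cube([917, 363, 24]);


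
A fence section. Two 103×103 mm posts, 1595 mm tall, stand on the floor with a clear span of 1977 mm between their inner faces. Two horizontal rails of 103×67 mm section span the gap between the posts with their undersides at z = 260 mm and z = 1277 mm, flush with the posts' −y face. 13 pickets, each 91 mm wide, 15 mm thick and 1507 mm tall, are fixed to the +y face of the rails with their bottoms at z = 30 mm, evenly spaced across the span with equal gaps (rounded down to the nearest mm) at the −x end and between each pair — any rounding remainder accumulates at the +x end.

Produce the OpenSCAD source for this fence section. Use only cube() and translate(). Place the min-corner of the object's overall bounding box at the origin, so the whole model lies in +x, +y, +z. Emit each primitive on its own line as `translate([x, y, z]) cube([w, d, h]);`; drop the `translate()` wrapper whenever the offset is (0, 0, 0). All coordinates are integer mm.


cube([103, 103, 1595]);
translate([2080, 0, 0]) cube([103, 103, 1595]);
translate([103, 0, 260]) cube([1977, 103, 67]);
translate([103, 0, 1277]) cube([1977, 103, 67]);
translate([159, 103, 30]) cube([91, 15, 1507]);
translate([306, 103, 30]) cube([91, 15, 1507]);
translate([453, 103, 30]) cube([91, 15, 1507]);
translate([600, 103, 30]) cube([91, 15, 1507]);
translate([747, 103, 30]) cube([91, 15, 1507]);
translate([894, 103, 30]) cube([91, 15, 1507]);
translate([1041, 103, 30]) cube([91, 15, 1507]);
translate([1188, 103, 30]) cube([91, 15, 1507]);
translate([1335, 103, 30]) cube([91, 15, 1507]);
translate([1482, 103, 30]) cube([91, 15, 1507]);
translate([1629, 103, 30]) cube([91, 15, 1507]);
translate([1776, 103, 30]) cube([91, 15, 1507]);
translate([1923, 103, 30]) cube([91, 15, 1507]);


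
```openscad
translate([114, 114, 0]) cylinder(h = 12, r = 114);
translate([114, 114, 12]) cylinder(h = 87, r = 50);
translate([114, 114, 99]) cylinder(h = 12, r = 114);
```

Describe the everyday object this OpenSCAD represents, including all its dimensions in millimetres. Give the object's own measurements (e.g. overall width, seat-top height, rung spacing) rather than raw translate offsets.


A spool: two coaxial disc flanges of radius 114 mm and thickness 12 mm, joined by a core cylinder of radius 50 mm and height 87 mm. The lower flange rests on z = 0 and the three cylinders share a vertical axis.


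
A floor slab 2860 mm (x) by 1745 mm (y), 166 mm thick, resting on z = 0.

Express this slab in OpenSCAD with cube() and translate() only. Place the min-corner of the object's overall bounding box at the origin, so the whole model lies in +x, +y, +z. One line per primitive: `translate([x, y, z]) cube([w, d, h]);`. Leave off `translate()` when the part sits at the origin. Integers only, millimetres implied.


cube([2860, 1745, 166]);


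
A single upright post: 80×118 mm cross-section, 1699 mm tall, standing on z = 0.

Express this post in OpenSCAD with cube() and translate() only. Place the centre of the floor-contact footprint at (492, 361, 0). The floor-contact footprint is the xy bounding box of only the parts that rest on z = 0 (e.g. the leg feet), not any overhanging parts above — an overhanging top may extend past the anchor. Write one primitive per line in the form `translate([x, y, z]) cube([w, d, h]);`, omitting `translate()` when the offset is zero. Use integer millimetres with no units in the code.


translate([452, 302, 0]) cube([80, 118, 1699]);


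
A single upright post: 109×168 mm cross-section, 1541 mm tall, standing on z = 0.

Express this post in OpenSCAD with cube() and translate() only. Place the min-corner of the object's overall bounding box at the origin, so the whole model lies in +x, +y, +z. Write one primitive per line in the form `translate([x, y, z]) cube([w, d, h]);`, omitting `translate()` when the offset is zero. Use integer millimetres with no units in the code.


cube([109, 168, 1541]);


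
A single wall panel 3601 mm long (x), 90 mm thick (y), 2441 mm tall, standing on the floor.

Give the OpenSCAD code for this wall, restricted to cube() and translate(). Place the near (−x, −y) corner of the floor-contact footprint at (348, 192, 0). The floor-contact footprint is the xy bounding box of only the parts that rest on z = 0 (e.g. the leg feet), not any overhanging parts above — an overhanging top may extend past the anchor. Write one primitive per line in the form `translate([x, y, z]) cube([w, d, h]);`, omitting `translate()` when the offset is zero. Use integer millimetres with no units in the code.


translate([348, 192, 0]) cube([3601, 90, 2441]);


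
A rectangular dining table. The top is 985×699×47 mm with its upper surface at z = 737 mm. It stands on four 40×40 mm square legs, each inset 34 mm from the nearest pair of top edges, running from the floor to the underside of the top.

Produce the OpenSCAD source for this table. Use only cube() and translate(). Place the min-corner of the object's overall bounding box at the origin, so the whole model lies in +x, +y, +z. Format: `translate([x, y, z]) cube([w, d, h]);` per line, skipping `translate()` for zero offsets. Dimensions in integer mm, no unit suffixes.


translate([0, 0, 690]) cube([985, 699, 47]);
translate([34, 34, 0]) cube([40, 40, 690]);
translate([911, 34, 0]) cube([40, 40, 690]);
translate([34, 625, 0]) cube([40, 40, 690]);
translate([911, 625, 0]) cube([40, 40, 690]);


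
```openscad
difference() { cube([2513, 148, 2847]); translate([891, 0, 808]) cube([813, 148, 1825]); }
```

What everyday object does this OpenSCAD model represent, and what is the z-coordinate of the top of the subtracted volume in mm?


A wall with a window opening. The window head height is 2633 mm.

A wall with a rectangular opening subtracted — a window. Sill at z = 808, opening 1825 mm tall, so the head is at 808 + 1825 = 2633 mm.


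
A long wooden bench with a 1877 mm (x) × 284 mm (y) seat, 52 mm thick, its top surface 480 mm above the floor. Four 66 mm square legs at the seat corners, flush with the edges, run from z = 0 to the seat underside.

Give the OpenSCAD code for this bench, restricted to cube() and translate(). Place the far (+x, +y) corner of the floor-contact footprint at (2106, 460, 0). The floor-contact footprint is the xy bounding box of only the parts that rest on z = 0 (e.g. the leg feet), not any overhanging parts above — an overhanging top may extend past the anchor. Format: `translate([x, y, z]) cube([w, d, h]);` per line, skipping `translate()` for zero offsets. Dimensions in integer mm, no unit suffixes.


translate([229, 176, 428]) cube([1877, 284, 52]);
translate([229, 176, 0]) cube([66, 66, 428]);
translate([229, 394, 0]) cube([66, 66, 428]);
translate([2040, 176, 0]) cube([66, 66, 428]);
translate([2040, 394, 0]) cube([66, 66, 428]);


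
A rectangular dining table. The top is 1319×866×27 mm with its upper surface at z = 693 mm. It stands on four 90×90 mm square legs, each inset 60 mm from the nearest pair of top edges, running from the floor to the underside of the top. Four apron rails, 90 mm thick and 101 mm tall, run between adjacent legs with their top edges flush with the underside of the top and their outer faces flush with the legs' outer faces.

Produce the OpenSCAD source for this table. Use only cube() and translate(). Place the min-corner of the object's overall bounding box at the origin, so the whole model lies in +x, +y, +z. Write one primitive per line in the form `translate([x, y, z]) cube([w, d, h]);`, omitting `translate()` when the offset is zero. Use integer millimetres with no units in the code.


translate([0, 0, 666]) cube([1319, 866, 27]);
translate([60, 60, 0]) cube([90, 90, 666]);
translate([1169, 60, 0]) cube([90, 90, 666]);
translate([60, 716, 0]) cube([90, 90, 666]);
translate([1169, 716, 0]) cube([90, 90, 666]);
translate([150, 60, 565]) cube([1019, 90, 101]);
translate([150, 716, 565]) cube([1019, 90, 101]);
translate([60, 150, 565]) cube([90, 566, 101]);
translate([1169, 150, 565]) cube([90, 566, 101]);


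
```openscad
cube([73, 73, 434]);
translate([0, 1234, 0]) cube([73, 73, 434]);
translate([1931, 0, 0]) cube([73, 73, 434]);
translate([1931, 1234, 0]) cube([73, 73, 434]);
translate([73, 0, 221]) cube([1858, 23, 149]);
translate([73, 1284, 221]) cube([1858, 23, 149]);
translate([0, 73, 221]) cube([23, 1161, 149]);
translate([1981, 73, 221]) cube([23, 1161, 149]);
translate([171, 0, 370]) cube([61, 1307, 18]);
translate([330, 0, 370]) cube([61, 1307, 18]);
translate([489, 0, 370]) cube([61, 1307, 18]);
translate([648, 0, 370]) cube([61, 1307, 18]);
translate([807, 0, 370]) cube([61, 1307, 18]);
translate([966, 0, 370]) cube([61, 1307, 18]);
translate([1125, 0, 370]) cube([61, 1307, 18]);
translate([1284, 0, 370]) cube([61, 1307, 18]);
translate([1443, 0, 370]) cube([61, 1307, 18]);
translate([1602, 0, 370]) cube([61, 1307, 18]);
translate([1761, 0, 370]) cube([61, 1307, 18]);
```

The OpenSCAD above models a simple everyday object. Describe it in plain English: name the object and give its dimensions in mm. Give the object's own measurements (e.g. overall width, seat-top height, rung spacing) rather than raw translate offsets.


A bed frame 2004 mm long (x) by 1307 mm wide (y). Four 73×73 mm corner posts, 434 mm tall, at the corners of the footprint. Four rails of 23 mm thickness and 149 mm height run between adjacent posts with their undersides at z = 221 mm, their outer faces flush with the outside of the frame (the two x-running rails run between the posts' inner faces; the two y-running rails run between the posts' inner faces). 11 slats, each 61 mm wide (x) and 18 mm thick, lie across the top of the two x-running rails, running the full 1307 mm width of the frame in y; along x they sit between the end posts with a 98 mm gap after the −x posts and between neighbouring slats, leaving 109 mm before the +x posts.


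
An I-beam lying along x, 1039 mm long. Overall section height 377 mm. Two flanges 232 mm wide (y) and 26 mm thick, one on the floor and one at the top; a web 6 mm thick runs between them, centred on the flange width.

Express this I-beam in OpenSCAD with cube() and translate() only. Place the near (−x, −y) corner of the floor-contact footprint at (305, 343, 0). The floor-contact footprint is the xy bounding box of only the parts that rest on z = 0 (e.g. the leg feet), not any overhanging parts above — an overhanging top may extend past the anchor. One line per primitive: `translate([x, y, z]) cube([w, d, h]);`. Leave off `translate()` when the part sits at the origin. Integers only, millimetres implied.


translate([305, 343, 0]) cube([1039, 232, 26]);
translate([305, 456, 26]) cube([1039, 6, 325]);
translate([305, 343, 351]) cube([1039, 232, 26]);


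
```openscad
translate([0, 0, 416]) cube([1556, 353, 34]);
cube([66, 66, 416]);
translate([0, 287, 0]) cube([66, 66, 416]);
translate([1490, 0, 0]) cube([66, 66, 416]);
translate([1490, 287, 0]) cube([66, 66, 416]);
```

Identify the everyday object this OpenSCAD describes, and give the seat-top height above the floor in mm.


A bench. The seat-top height is 450 mm.

A long slab on four corner posts — a bench. The slab sits at z = 416 with thickness 34, so the top is 416 + 34 = 450 mm.


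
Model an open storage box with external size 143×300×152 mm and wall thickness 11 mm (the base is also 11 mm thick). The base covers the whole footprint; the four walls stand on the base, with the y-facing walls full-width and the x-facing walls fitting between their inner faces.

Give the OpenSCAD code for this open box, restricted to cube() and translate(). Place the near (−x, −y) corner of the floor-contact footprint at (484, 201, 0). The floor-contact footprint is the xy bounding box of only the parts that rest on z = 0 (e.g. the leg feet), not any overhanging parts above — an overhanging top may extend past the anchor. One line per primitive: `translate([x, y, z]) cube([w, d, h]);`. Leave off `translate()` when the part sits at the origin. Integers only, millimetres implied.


translate([484, 201, 0]) cube([143, 300, 11]);
translate([484, 201, 11]) cube([143, 11, 141]);
translate([484, 490, 11]) cube([143, 11, 141]);
translate([484, 212, 11]) cube([11, 278, 141]);
translate([616, 212, 11]) cube([11, 278, 141]);


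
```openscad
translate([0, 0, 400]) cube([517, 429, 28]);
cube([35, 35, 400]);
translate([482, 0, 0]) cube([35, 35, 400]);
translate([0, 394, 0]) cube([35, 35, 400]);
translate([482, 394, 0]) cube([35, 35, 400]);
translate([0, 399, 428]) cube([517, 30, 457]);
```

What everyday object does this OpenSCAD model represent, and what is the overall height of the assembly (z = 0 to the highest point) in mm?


A chair. The overall height is 885 mm.

A slab on four corner posts with a tall panel at the back — a chair. The seat slab sits at z = 400 with thickness 28, and the 457 mm backrest starts at the seat top, so the overall height is 400 + 28 + 457 = 885 mm.


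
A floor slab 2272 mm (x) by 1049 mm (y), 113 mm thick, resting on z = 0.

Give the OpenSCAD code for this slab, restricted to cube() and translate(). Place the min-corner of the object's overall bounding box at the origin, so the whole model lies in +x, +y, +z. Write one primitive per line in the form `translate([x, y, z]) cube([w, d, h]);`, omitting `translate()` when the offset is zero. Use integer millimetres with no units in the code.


cube([2272, 1049, 113]);


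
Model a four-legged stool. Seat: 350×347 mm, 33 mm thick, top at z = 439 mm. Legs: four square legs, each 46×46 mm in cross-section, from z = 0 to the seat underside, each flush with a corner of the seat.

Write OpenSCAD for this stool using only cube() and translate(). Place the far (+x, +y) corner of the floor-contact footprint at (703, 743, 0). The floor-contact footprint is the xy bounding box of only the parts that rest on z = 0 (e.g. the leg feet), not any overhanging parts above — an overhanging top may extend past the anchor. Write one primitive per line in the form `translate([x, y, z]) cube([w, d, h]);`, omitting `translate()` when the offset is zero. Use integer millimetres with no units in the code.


translate([353, 396, 406]) cube([350, 347, 33]);
translate([353, 396, 0]) cube([46, 46, 406]);
translate([657, 396, 0]) cube([46, 46, 406]);
translate([353, 697, 0]) cube([46, 46, 406]);
translate([657, 697, 0]) cube([46, 46, 406]);


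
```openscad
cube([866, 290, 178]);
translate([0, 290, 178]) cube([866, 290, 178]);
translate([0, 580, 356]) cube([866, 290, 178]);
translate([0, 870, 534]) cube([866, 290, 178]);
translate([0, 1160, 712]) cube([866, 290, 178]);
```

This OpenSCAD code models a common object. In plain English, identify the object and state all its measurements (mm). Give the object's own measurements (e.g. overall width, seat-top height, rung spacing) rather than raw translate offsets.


A straight staircase of 5 solid steps. Each step is 866 mm wide (x), 290 mm deep (y, the going) and 178 mm tall (the rise). The first step rests on the floor; each subsequent step sits one going further in +y and one rise higher in +z, directly behind and above the previous step with no overlap.


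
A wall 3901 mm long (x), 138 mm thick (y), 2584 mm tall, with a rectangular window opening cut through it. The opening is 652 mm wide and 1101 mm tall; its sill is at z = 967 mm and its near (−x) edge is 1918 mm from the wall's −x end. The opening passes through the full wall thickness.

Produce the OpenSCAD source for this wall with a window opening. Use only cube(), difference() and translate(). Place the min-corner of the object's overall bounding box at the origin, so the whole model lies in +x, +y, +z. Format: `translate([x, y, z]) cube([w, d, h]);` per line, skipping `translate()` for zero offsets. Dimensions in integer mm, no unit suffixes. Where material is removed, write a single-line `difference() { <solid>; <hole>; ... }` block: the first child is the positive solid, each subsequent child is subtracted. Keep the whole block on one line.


difference() { cube([3901, 138, 2584]); translate([1918, 0, 967]) cube([652, 138, 1101]); }


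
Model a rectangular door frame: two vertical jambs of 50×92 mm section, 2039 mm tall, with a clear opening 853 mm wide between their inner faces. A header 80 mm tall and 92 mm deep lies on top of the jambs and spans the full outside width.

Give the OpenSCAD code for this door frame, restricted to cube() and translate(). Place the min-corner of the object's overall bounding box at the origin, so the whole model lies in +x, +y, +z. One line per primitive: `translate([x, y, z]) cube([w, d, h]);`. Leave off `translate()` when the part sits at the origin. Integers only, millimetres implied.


cube([50, 92, 2039]);
translate([903, 0, 0]) cube([50, 92, 2039]);
translate([0, 0, 2039]) cube([953, 92, 80]);


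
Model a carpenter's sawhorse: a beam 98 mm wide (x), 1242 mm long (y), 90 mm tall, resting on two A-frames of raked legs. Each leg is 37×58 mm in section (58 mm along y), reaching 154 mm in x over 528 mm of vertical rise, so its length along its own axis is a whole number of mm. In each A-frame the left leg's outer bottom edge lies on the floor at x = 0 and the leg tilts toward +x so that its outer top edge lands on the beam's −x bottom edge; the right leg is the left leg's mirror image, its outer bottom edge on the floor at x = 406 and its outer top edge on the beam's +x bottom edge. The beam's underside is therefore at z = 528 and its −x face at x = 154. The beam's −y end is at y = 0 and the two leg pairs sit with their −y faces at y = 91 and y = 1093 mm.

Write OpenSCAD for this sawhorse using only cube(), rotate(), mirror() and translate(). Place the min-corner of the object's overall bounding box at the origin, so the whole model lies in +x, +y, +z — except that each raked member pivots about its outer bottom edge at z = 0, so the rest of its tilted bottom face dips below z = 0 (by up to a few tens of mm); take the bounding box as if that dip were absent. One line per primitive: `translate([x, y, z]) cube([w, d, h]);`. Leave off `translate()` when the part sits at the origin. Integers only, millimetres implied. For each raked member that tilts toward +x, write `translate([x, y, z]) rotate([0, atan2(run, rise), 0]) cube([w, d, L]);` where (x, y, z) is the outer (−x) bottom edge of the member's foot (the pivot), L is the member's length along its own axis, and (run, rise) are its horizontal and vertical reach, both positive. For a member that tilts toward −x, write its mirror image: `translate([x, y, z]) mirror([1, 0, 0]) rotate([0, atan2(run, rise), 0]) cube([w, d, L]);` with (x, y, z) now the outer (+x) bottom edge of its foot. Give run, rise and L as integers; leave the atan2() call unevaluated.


translate([154, 0, 528]) cube([98, 1242, 90]);
translate([0, 91, 0]) rotate([0, atan2(154, 528), 0]) cube([37, 58, 550]);
translate([406, 91, 0]) mirror([1, 0, 0]) rotate([0, atan2(154, 528), 0]) cube([37, 58, 550]);
translate([0, 1093, 0]) rotate([0, atan2(154, 528), 0]) cube([37, 58, 550]);
translate([406, 1093, 0]) mirror([1, 0, 0]) rotate([0, atan2(154, 528), 0]) cube([37, 58, 550]);


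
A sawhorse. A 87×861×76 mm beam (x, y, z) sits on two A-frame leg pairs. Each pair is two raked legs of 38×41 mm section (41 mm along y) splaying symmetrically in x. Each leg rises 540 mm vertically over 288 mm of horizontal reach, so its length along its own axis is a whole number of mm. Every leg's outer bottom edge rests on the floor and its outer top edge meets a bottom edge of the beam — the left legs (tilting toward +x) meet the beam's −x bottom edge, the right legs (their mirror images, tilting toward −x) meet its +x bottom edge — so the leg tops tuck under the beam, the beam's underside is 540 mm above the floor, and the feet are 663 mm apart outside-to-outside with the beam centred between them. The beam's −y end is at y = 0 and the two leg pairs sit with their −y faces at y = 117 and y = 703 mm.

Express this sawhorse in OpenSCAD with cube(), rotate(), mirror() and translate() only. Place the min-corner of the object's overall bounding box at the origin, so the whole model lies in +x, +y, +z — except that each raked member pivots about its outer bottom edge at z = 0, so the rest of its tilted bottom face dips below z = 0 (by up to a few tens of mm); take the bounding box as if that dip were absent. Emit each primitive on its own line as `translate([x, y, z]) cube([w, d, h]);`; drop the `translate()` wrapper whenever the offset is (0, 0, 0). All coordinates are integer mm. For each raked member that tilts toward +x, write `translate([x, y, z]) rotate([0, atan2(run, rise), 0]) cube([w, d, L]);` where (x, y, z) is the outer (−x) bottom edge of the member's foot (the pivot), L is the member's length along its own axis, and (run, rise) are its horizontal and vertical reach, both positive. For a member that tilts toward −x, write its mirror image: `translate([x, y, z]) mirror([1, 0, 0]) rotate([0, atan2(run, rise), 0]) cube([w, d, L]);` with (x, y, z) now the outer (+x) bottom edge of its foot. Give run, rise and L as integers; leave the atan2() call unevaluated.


// leg length = √(288² + 540²) = 612
// right-leg outer foot x = 2·288 + 87 = 663
// beam min-corner = (288, 0, 540)
translate([288, 0, 540]) cube([87, 861, 76]);
translate([0, 117, 0]) rotate([0, atan2(288, 540), 0]) cube([38, 41, 612]);
translate([663, 117, 0]) mirror([1, 0, 0]) rotate([0, atan2(288, 540), 0]) cube([38, 41, 612]);
translate([0, 703, 0]) rotate([0, atan2(288, 540), 0]) cube([38, 41, 612]);
translate([663, 703, 0]) mirror([1, 0, 0]) rotate([0, atan2(288, 540), 0]) cube([38, 41, 612]);


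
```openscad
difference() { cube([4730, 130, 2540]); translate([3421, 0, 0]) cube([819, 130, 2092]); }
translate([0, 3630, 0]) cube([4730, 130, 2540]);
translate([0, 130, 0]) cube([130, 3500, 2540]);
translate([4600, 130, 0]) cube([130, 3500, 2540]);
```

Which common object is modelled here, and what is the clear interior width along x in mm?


A single room. The interior width is 4470 mm.

Four walls enclosing a rectangle with a door in the front wall — a room. Outside width 4730 minus two 130 mm walls gives 4470 mm.


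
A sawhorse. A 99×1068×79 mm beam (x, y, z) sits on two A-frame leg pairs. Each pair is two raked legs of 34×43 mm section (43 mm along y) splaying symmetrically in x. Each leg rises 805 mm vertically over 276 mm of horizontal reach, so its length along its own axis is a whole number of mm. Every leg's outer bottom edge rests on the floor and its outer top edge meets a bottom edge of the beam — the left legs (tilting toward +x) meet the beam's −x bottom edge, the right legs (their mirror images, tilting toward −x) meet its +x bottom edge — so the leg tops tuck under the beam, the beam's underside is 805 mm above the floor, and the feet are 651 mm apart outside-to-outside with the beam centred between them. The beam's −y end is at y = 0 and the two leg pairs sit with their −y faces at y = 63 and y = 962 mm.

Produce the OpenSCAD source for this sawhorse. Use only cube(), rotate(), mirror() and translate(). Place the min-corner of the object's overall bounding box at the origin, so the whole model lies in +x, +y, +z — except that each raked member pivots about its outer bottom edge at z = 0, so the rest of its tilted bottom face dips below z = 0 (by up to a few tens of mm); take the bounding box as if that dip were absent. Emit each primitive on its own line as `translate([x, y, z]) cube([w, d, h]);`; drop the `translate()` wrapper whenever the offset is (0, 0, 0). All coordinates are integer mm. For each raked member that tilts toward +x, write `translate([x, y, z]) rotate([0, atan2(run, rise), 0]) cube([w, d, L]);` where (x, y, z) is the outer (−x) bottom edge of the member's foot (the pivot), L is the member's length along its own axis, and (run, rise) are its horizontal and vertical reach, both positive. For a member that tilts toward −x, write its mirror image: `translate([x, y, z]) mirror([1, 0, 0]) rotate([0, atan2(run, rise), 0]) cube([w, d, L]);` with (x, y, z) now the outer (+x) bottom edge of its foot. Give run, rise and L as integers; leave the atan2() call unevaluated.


// leg length = √(276² + 805²) = 851
// right-leg outer foot x = 2·276 + 99 = 651
// beam min-corner = (276, 0, 805)
translate([276, 0, 805]) cube([99, 1068, 79]);
translate([0, 63, 0]) rotate([0, atan2(276, 805), 0]) cube([34, 43, 851]);
translate([651, 63, 0]) mirror([1, 0, 0]) rotate([0, atan2(276, 805), 0]) cube([34, 43, 851]);
translate([0, 962, 0]) rotate([0, atan2(276, 805), 0]) cube([34, 43, 851]);
translate([651, 962, 0]) mirror([1, 0, 0]) rotate([0, atan2(276, 805), 0]) cube([34, 43, 851]);
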